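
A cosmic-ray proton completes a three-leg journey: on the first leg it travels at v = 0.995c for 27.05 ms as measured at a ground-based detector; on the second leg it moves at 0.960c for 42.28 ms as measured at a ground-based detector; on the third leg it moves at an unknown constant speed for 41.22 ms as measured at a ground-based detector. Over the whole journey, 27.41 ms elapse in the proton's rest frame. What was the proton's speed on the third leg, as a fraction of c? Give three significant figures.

Leg 1: γ = 1/√(1 − 0.995²) = 1/√0.009975 = 10.01; τ_1 = 27.05/10.01 = 2.702 ms.
Leg 2: γ = 1/√(1 − 0.960²) = 25/7 ≈ 3.571; τ_2 = 42.28/3.571 = 11.84 ms.
Leg 3: speed unknown; τ_3 = 41.22/γ_3.
Total proper time: 2.702 + 11.84 + τ_3 = 27.41, so τ_3 = 27.41 − 14.54 = 12.87 ms.
γ_3 = 41.22/12.87 = 3.203; β = √(1 − 1/γ²) = √0.9025.

β = 0.950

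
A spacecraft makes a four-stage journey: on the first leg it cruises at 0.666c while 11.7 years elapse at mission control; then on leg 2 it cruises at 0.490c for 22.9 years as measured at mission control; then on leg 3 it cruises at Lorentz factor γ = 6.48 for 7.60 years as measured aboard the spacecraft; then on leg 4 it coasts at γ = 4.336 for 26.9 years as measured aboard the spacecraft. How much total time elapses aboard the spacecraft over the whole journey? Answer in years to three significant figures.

τ = 63.2 years

Leg 1: γ = 1/√(1 − 0.666²) = 1/√0.5564 = 1.341; τ_1 = 11.7/1.341 = 8.728 years.
Leg 2: γ = 1/√(1 − 0.490²) = 1/√0.7599 = 1.147; τ_2 = 22.9/1.147 = 19.96 years.
Leg 3: 7.60 years is already measured aboard the spacecraft.
Leg 4: 26.9 years is already measured aboard the spacecraft.
Total: 8.728 + 19.96 + 7.600 + 26.90 years.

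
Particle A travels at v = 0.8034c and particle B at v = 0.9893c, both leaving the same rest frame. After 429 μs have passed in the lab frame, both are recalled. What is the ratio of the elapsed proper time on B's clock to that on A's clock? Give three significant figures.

τ_B/τ_A = 0.245

A: γ = 1/√(1 − 0.8034²) = 1/√0.3545 = 1.679. B: γ = 1/√(1 − 0.9893²) = 1/√0.02129 = 6.854.
τ_A/τ_B = γ_B/γ_A = 6.854/1.679 = 4.081, so τ_B/τ_A = 0.2450.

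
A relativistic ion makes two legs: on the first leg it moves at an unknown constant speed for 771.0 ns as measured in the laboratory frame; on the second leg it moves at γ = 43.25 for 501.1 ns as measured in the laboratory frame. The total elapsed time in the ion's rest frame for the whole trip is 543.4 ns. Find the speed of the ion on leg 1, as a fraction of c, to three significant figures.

β = 0.724

Leg 1: speed unknown; τ_1 = 771.0/γ_1.
Leg 2: γ = 43.25; τ_2 = 501.1/43.25 = 11.59 ns.
Total proper time: τ_1 + 11.59 = 543.4, so τ_1 = 543.4 − 11.59 = 531.8 ns.
γ_1 = 771.0/531.8 = 1.450; β = √(1 − 1/γ²) = √0.5242.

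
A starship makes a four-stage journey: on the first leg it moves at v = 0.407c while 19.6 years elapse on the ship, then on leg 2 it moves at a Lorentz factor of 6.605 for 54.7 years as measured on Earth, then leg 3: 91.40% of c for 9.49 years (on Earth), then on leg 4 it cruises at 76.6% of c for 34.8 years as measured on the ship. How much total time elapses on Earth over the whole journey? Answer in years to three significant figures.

Leg 1: γ = 1/√(1 − 0.407²) = 1/√0.8344 = 1.095; Δt_1 = 1.095 × 19.6 = 21.46 years.
Leg 2: 54.7 years is already measured on Earth.
Leg 3: 9.49 years is already measured on Earth.
Leg 4: β = 0.766; γ = 1/√(1 − 0.766²) = 1/√0.4132 = 1.556; Δt_4 = 1.556 × 34.8 = 54.13 years.
Total: 21.46 + 54.70 + 9.490 + 54.13 years.

Δt = 140 years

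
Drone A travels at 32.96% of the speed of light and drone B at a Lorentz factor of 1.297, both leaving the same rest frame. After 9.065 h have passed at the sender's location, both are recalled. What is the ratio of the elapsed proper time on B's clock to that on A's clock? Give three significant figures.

A: β = 0.3296; γ = 1/√(1 − 0.3296²) = 1/√0.8914 = 1.059. B: γ = 1.297.
τ_A/τ_B = γ_B/γ_A = 1.297/1.059 = 1.225, so τ_B/τ_A = 0.8166.

τ_B/τ_A = 0.817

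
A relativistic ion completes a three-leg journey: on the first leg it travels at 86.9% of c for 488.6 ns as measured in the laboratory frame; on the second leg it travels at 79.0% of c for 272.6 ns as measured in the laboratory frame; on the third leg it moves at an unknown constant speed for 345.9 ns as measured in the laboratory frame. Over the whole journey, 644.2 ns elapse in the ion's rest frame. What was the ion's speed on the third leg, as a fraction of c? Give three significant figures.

β = 0.733

Leg 1: β = 0.869; γ = 1/√(1 − 0.869²) = 1/√0.2448 = 2.021; τ_1 = 488.6/2.021 = 241.8 ns.
Leg 2: β = 0.790; γ = 1/√(1 − 0.790²) = 1/√0.3759 = 1.631; τ_2 = 272.6/1.631 = 167.1 ns.
Leg 3: speed unknown; τ_3 = 345.9/γ_3.
Total proper time: 241.8 + 167.1 + τ_3 = 644.2, so τ_3 = 644.2 − 408.9 = 235.3 ns.
γ_3 = 345.9/235.3 = 1.470; β = √(1 − 1/γ²) = √0.5372.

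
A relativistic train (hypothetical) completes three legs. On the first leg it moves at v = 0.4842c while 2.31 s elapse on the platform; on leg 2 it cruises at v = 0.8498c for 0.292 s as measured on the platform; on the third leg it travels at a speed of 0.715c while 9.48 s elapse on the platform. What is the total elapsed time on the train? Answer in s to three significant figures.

Leg 1: γ = 1/√(1 − 0.4842²) = 1/√0.7656 = 1.143; τ_1 = 2.31/1.143 = 2.021 s.
Leg 2: γ = 1/√(1 − 0.8498²) = 1/√0.2778 = 1.897; τ_2 = 0.292/1.897 = 0.1539 s.
Leg 3: γ = 1/√(1 − 0.715²) = 1/√0.4888 = 1.430; τ_3 = 9.48/1.430 = 6.628 s.
Total: 2.021 + 0.1539 + 6.628 s.

τ = 8.80 s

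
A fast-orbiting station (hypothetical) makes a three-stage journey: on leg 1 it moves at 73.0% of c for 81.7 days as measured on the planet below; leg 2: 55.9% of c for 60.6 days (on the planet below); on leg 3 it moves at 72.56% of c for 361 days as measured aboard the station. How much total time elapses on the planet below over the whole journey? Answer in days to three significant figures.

Δt = 667 days

Leg 1: 81.7 days is already measured on the planet below.
Leg 2: 60.6 days is already measured on the planet below.
Leg 3: β = 0.7256; γ = 1/√(1 − 0.7256²) = 1/√0.4735 = 1.453; Δt_3 = 1.453 × 361 = 524.6 days.
Total: 81.70 + 60.60 + 524.6 days.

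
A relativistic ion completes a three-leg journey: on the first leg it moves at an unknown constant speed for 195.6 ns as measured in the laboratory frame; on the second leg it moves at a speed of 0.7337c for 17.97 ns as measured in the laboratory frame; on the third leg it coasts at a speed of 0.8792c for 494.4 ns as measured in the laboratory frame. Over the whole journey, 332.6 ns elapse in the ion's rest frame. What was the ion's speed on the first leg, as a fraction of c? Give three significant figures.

Leg 1: speed unknown; τ_1 = 195.6/γ_1.
Leg 2: γ = 1/√(1 − 0.7337²) = 1/√0.4617 = 1.472; τ_2 = 17.97/1.472 = 12.21 ns.
Leg 3: γ = 1/√(1 − 0.8792²) = 1/√0.2270 = 2.099; τ_3 = 494.4/2.099 = 235.6 ns.
Total proper time: τ_1 + 12.21 + 235.6 = 332.6, so τ_1 = 332.6 − 247.8 = 84.83 ns.
γ_1 = 195.6/84.83 = 2.306; β = √(1 − 1/γ²) = √0.8119.

β = 0.901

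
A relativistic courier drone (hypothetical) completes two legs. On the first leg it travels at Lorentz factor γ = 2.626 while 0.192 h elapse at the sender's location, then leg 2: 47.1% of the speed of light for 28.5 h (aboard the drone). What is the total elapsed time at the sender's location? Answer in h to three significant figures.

Δt = 32.5 h

Leg 1: 0.192 h is already measured at the sender's location.
Leg 2: β = 0.471; γ = 1/√(1 − 0.471²) = 1/√0.7782 = 1.134; Δt_2 = 1.134 × 28.5 = 32.31 h.
Total: 0.1920 + 32.31 h.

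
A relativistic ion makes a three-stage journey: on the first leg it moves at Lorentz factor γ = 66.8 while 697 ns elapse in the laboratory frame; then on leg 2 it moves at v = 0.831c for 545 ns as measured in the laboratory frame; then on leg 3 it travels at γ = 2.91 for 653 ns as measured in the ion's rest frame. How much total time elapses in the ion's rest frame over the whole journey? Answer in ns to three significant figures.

τ = 967 ns

Leg 1: γ = 66.8; τ_1 = 697/66.80 = 10.43 ns.
Leg 2: γ = 1/√(1 − 0.831²) = 1/√0.3094 = 1.798; τ_2 = 545/1.798 = 303.2 ns.
Leg 3: 653 ns is already measured in the ion's rest frame.
Total: 10.43 + 303.2 + 653.0 ns.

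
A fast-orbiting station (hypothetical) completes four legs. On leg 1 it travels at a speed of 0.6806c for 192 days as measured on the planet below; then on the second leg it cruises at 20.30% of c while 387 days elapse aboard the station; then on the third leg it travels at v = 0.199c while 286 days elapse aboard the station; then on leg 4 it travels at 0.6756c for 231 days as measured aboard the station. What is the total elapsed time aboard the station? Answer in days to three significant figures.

τ = 1040 days

Leg 1: γ = 1/√(1 − 0.6806²) = 1/√0.5368 = 1.365; τ_1 = 192/1.365 = 140.7 days.
Leg 2: 387 days is already measured aboard the station.
Leg 3: 286 days is already measured aboard the station.
Leg 4: 231 days is already measured aboard the station.
Total: 140.7 + 387.0 + 286.0 + 231.0 days.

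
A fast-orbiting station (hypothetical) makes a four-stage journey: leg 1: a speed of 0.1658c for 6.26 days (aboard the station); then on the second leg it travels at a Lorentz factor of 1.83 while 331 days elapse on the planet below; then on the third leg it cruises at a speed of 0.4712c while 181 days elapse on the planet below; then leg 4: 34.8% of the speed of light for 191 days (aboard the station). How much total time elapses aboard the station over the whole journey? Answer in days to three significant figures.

τ = 538 days

Leg 1: 6.26 days is already measured aboard the station.
Leg 2: γ = 1.83; τ_2 = 331/1.830 = 180.9 days.
Leg 3: γ = 1/√(1 − 0.4712²) = 1/√0.7780 = 1.134; τ_3 = 181/1.134 = 159.6 days.
Leg 4: 191 days is already measured aboard the station.
Total: 6.260 + 180.9 + 159.6 + 191.0 days.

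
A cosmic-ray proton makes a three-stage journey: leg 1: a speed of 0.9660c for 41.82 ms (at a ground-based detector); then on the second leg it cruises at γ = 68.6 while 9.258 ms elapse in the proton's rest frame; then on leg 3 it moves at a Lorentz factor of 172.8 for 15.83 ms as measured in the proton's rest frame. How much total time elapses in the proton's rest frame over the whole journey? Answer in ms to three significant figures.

τ = 35.9 ms

Leg 1: γ = 1/√(1 − 0.9660²) = 1/√0.06684 = 3.868; τ_1 = 41.82/3.868 = 10.81 ms.
Leg 2: 9.258 ms is already measured in the proton's rest frame.
Leg 3: 15.83 ms is already measured in the proton's rest frame.
Total: 10.81 + 9.258 + 15.83 ms.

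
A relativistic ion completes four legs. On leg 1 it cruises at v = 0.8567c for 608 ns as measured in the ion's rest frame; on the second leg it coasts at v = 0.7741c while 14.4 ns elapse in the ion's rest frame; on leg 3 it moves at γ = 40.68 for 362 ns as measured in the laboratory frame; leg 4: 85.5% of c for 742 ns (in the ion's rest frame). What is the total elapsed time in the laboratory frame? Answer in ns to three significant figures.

Leg 1: γ = 1/√(1 − 0.8567²) = 1/√0.2661 = 1.939; Δt_1 = 1.939 × 608 = 1179 ns.
Leg 2: γ = 1/√(1 − 0.7741²) = 1/√0.4008 = 1.580; Δt_2 = 1.580 × 14.4 = 22.75 ns.
Leg 3: 362 ns is already measured in the laboratory frame.
Leg 4: β = 0.855; γ = 1/√(1 − 0.855²) = 1/√0.2690 = 1.928; Δt_4 = 1.928 × 742 = 1431 ns.
Total: 1179 + 22.75 + 362.0 + 1431 ns.

Δt = 2990 ns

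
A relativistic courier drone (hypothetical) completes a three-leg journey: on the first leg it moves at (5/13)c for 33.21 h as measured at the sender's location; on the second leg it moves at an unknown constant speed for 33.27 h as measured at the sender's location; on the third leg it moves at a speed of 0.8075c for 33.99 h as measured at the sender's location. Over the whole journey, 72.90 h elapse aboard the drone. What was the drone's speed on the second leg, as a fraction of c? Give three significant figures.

β = 0.745

Leg 1: γ = 1/√(1 − (5/13)²) = 13/12 ≈ 1.083; τ_1 = 33.21/1.083 = 30.66 h.
Leg 2: speed unknown; τ_2 = 33.27/γ_2.
Leg 3: γ = 1/√(1 − 0.8075²) = 1/√0.3479 = 1.695; τ_3 = 33.99/1.695 = 20.05 h.
Total proper time: 30.66 + τ_2 + 20.05 = 72.90, so τ_2 = 72.90 − 50.70 = 22.20 h.
γ_2 = 33.27/22.20 = 1.499; β = √(1 − 1/γ²) = √0.5550.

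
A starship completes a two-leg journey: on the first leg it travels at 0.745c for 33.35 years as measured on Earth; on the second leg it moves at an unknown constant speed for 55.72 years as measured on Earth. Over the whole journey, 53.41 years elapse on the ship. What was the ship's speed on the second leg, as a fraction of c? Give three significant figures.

β = 0.829

Leg 1: γ = 1/√(1 − 0.745²) = 1/√0.4450 = 1.499; τ_1 = 33.35/1.499 = 22.25 years.
Leg 2: speed unknown; τ_2 = 55.72/γ_2.
Total proper time: 22.25 + τ_2 = 53.41, so τ_2 = 53.41 − 22.25 = 31.16 years.
γ_2 = 55.72/31.16 = 1.788; β = √(1 − 1/γ²) = √0.6872.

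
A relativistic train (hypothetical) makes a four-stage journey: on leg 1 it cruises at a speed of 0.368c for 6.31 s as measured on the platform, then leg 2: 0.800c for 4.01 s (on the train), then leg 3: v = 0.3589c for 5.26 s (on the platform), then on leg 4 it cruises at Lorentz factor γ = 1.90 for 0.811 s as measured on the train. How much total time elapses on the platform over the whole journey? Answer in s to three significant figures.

Δt = 19.8 s

Leg 1: 6.31 s is already measured on the platform.
Leg 2: γ = 1/√(1 − 0.800²) = 5/3 ≈ 1.667; Δt_2 = 1.667 × 4.01 = 6.683 s.
Leg 3: 5.26 s is already measured on the platform.
Leg 4: γ = 1.90; Δt_4 = 1.900 × 0.811 = 1.541 s.
Total: 6.310 + 6.683 + 5.260 + 1.541 s.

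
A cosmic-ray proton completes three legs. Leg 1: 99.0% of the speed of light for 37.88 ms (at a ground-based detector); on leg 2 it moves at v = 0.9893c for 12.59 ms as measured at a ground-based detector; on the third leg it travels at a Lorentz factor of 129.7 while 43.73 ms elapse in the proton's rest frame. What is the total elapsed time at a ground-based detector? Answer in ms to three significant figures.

Leg 1: 37.88 ms is already measured at a ground-based detector.
Leg 2: 12.59 ms is already measured at a ground-based detector.
Leg 3: γ = 129.7; Δt_3 = 129.7 × 43.73 = 5672 ms.
Total: 37.88 + 12.59 + 5672 ms.

Δt = 5720 ms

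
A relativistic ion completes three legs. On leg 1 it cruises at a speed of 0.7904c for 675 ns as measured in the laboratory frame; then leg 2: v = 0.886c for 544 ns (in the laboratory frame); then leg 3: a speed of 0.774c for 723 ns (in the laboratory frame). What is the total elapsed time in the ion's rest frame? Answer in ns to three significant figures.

τ = 1120 ns

Leg 1: γ = 1/√(1 − 0.7904²) = 1/√0.3753 = 1.632; τ_1 = 675/1.632 = 413.5 ns.
Leg 2: γ = 1/√(1 − 0.886²) = 1/√0.2150 = 2.157; τ_2 = 544/2.157 = 252.2 ns.
Leg 3: γ = 1/√(1 − 0.774²) = 1/√0.4009 = 1.579; τ_3 = 723/1.579 = 457.8 ns.
Total: 413.5 + 252.2 + 457.8 ns.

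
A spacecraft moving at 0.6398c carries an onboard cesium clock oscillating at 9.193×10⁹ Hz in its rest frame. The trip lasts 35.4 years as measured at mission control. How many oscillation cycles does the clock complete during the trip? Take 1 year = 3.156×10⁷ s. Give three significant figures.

γ = 1/√(1 − 0.6398²) = 1/√0.5907 = 1.301
The oscillator's own cycle count is N = f × τ where τ is the proper time aboard the spacecraft. τ = Δt/γ = 35.4/1.301 = 27.21 years = 8.586×10⁸ s.
N = 9.193×10⁹ × 8.586×10⁸ = 7.893×10¹⁸.

N = 7.89×10¹⁸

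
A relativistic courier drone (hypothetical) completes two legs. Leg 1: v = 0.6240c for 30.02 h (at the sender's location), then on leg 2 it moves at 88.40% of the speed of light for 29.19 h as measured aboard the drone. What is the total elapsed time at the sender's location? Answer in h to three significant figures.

Leg 1: 30.02 h is already measured at the sender's location.
Leg 2: β = 0.8840; γ = 1/√(1 − 0.8840²) = 1/√0.2185 = 2.139; Δt_2 = 2.139 × 29.19 = 62.44 h.
Total: 30.02 + 62.44 h.

Δt = 92.5 h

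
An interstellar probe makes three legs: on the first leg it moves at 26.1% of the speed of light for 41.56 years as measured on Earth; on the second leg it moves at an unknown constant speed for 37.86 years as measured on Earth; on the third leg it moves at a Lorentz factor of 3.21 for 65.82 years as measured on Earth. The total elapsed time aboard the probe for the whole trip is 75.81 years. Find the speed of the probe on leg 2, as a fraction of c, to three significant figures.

Leg 1: β = 0.261; γ = 1/√(1 − 0.261²) = 1/√0.9319 = 1.036; τ_1 = 41.56/1.036 = 40.12 years.
Leg 2: speed unknown; τ_2 = 37.86/γ_2.
Leg 3: γ = 3.21; τ_3 = 65.82/3.210 = 20.50 years.
Total proper time: 40.12 + τ_2 + 20.50 = 75.81, so τ_2 = 75.81 − 60.62 = 15.19 years.
γ_2 = 37.86/15.19 = 2.493; β = √(1 − 1/γ²) = √0.8391.

β = 0.916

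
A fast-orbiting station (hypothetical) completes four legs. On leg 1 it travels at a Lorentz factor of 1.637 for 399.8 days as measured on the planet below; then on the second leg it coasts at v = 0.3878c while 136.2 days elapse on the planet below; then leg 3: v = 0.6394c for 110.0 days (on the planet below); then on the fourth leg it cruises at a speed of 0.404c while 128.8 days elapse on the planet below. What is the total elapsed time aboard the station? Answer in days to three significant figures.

Leg 1: γ = 1.637; τ_1 = 399.8/1.637 = 244.2 days.
Leg 2: γ = 1/√(1 − 0.3878²) = 1/√0.8496 = 1.085; τ_2 = 136.2/1.085 = 125.5 days.
Leg 3: γ = 1/√(1 − 0.6394²) = 1/√0.5912 = 1.301; τ_3 = 110.0/1.301 = 84.58 days.
Leg 4: γ = 1/√(1 − 0.404²) = 1/√0.8368 = 1.093; τ_4 = 128.8/1.093 = 117.8 days.
Total: 244.2 + 125.5 + 84.58 + 117.8 days.

τ = 572 days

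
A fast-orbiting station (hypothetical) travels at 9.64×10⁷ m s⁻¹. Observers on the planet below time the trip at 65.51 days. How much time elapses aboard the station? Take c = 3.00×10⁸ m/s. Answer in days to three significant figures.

β = 9.64×10⁷/3.00×10⁸ = 0.3213; γ = 1/√(1 − 0.3213²) = 1.056
The interval measured on the planet below is the dilated one; the clock aboard the station measures the proper time τ = Δt/γ = 65.51/1.056 days.

τ = 62.0 days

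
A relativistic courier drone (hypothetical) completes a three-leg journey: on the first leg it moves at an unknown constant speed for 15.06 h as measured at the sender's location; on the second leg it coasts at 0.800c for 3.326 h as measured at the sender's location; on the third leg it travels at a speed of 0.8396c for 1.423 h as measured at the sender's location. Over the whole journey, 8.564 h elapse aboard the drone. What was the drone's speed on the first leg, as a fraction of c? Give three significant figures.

Leg 1: speed unknown; τ_1 = 15.06/γ_1.
Leg 2: γ = 1/√(1 − 0.800²) = 5/3 ≈ 1.667; τ_2 = 3.326/1.667 = 1.996 h.
Leg 3: γ = 1/√(1 − 0.8396²) = 1/√0.2951 = 1.841; τ_3 = 1.423/1.841 = 0.7730 h.
Total proper time: τ_1 + 1.996 + 0.7730 = 8.564, so τ_1 = 8.564 − 2.769 = 5.795 h.
γ_1 = 15.06/5.795 = 2.599; β = √(1 − 1/γ²) = √0.8519.

β = 0.923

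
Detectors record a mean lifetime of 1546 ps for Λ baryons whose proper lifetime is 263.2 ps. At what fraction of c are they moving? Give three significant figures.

γ = Δt/τ₀ = 1546/263.2 = 5.874
β = √(1 − 1/γ²) = √(1 − 0.02898) = √0.9710

v = 0.985c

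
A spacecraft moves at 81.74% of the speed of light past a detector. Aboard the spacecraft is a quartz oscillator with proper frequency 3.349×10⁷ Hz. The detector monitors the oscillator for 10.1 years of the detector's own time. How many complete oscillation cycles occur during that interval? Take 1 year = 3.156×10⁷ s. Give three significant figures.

N = 6.15×10¹⁵

β = 0.8174; γ = 1/√(1 − 0.8174²) = 1/√0.3319 = 1.736
During 10.1 years of lab time, the oscillator's proper time advances by τ = Δt/γ = 10.1/1.736 = 5.818 years = 1.836×10⁸ s.
N = f × τ = 3.349×10⁷ × 1.836×10⁸ = 6.150×10¹⁵.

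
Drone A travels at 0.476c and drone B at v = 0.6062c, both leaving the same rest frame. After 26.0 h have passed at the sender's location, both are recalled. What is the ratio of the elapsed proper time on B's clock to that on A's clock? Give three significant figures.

τ_B/τ_A = 0.904

A: γ = 1/√(1 − 0.476²) = 1/√0.7734 = 1.137. B: γ = 1/√(1 − 0.6062²) = 1/√0.6325 = 1.257.
τ_A/τ_B = γ_B/γ_A = 1.257/1.137 = 1.106, so τ_B/τ_A = 0.9043.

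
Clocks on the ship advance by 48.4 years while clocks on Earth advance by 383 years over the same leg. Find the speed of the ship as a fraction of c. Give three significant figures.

The proper time is measured on the ship (both events occur at the ship's location); Δt is measured on Earth. γ = Δt/τ = 383/48.4 = 7.913.
β = √(1 − 1/γ²) = √(1 − 0.01597) = √0.9840

β = 0.992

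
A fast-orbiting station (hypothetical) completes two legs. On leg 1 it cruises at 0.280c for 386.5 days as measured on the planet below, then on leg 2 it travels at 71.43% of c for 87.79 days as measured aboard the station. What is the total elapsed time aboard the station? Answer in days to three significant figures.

τ = 459 days

Leg 1: γ = 1/√(1 − 0.280²) = 25/24 ≈ 1.042; τ_1 = 386.5/1.042 = 371.0 days.
Leg 2: 87.79 days is already measured aboard the station.
Total: 371.0 + 87.79 days.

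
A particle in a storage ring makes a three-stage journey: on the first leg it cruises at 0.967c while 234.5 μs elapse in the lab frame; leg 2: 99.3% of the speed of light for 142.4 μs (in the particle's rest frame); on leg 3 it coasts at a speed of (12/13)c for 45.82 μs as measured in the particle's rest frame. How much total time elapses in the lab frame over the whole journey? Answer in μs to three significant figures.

Δt = 1560 μs

Leg 1: 234.5 μs is already measured in the lab frame.
Leg 2: β = 0.993; γ = 1/√(1 − 0.993²) = 1/√0.01395 = 8.466; Δt_2 = 8.466 × 142.4 = 1206 μs.
Leg 3: γ = 1/√(1 − (12/13)²) = 13/5 = 2.600; Δt_3 = 2.600 × 45.82 = 119.1 μs.
Total: 234.5 + 1206 + 119.1 μs.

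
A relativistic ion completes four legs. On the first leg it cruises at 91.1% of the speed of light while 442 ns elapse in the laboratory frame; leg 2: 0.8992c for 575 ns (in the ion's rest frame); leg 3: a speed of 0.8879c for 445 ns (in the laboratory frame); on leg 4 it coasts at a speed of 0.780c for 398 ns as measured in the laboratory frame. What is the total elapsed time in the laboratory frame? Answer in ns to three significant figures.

Leg 1: 442 ns is already measured in the laboratory frame.
Leg 2: γ = 1/√(1 − 0.8992²) = 1/√0.1914 = 2.286; Δt_2 = 2.286 × 575 = 1314 ns.
Leg 3: 445 ns is already measured in the laboratory frame.
Leg 4: 398 ns is already measured in the laboratory frame.
Total: 442.0 + 1314 + 445.0 + 398.0 ns.

Δt = 2600 ns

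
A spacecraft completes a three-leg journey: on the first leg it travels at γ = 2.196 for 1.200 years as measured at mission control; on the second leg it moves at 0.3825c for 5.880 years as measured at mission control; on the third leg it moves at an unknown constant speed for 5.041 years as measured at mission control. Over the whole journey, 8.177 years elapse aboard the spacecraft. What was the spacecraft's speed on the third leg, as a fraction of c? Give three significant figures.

Leg 1: γ = 2.196; τ_1 = 1.200/2.196 = 0.5464 years.
Leg 2: γ = 1/√(1 − 0.3825²) = 1/√0.8537 = 1.082; τ_2 = 5.880/1.082 = 5.433 years.
Leg 3: speed unknown; τ_3 = 5.041/γ_3.
Total proper time: 0.5464 + 5.433 + τ_3 = 8.177, so τ_3 = 8.177 − 5.979 = 2.198 years.
γ_3 = 5.041/2.198 = 2.294; β = √(1 − 1/γ²) = √0.8099.

β = 0.900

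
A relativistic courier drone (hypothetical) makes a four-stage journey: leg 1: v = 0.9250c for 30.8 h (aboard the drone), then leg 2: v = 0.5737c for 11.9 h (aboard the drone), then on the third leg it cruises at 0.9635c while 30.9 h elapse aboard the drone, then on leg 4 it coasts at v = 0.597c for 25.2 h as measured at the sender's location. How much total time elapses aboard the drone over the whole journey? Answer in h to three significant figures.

Leg 1: 30.8 h is already measured aboard the drone.
Leg 2: 11.9 h is already measured aboard the drone.
Leg 3: 30.9 h is already measured aboard the drone.
Leg 4: γ = 1/√(1 − 0.597²) = 1/√0.6436 = 1.247; τ_4 = 25.2/1.247 = 20.22 h.
Total: 30.80 + 11.90 + 30.90 + 20.22 h.

τ = 93.8 h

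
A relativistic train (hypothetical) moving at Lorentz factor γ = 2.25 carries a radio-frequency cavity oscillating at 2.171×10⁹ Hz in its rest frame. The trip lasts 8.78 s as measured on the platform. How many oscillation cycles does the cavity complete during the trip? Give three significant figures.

N = 8.47×10⁹

γ = 2.25
The oscillator's own cycle count is N = f × τ where τ is the proper time on the train. τ = Δt/γ = 8.78/2.250 = 3.902 s = 3.902×10⁰ s.
N = 2.171×10⁹ × 3.902×10⁰ = 8.472×10⁹.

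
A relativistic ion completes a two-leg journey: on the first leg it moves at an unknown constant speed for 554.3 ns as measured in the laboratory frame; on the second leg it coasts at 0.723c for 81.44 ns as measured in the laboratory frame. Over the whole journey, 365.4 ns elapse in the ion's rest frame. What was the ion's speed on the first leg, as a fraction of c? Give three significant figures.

β = 0.830

Leg 1: speed unknown; τ_1 = 554.3/γ_1.
Leg 2: γ = 1/√(1 − 0.723²) = 1/√0.4773 = 1.447; τ_2 = 81.44/1.447 = 56.26 ns.
Total proper time: τ_1 + 56.26 = 365.4, so τ_1 = 365.4 − 56.26 = 309.1 ns.
γ_1 = 554.3/309.1 = 1.793; β = √(1 − 1/γ²) = √0.6890.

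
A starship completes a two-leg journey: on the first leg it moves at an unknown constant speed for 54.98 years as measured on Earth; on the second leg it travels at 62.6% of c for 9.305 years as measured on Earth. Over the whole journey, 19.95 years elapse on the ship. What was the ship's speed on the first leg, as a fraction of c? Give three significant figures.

β = 0.973

Leg 1: speed unknown; τ_1 = 54.98/γ_1.
Leg 2: β = 0.626; γ = 1/√(1 − 0.626²) = 1/√0.6081 = 1.282; τ_2 = 9.305/1.282 = 7.256 years.
Total proper time: τ_1 + 7.256 = 19.95, so τ_1 = 19.95 − 7.256 = 12.69 years.
γ_1 = 54.98/12.69 = 4.331; β = √(1 − 1/γ²) = √0.9467.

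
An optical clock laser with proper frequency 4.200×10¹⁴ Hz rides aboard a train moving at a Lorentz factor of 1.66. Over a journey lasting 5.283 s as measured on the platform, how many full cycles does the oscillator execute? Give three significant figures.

N = 1.34×10¹⁵

γ = 1.66
The oscillator's own cycle count is N = f × τ where τ is the proper time on the train. τ = Δt/γ = 5.283/1.660 = 3.183 s = 3.183×10⁰ s.
N = 4.200×10¹⁴ × 3.183×10⁰ = 1.337×10¹⁵.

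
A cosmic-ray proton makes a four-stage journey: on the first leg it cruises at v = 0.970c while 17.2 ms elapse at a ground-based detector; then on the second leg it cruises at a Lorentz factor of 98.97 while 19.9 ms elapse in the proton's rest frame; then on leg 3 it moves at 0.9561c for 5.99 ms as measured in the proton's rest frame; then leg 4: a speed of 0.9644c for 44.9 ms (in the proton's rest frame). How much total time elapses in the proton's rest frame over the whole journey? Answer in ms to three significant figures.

Leg 1: γ = 1/√(1 − 0.970²) = 1/√0.05910 = 4.113; τ_1 = 17.2/4.113 = 4.181 ms.
Leg 2: 19.9 ms is already measured in the proton's rest frame.
Leg 3: 5.99 ms is already measured in the proton's rest frame.
Leg 4: 44.9 ms is already measured in the proton's rest frame.
Total: 4.181 + 19.90 + 5.990 + 44.90 ms.

τ = 75.0 ms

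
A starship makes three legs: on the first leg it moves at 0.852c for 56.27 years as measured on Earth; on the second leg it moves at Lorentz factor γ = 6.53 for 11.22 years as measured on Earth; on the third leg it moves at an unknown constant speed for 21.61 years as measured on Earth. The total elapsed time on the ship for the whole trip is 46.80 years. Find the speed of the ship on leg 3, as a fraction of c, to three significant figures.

β = 0.691

Leg 1: γ = 1/√(1 − 0.852²) = 1/√0.2741 = 1.910; τ_1 = 56.27/1.910 = 29.46 years.
Leg 2: γ = 6.53; τ_2 = 11.22/6.530 = 1.718 years.
Leg 3: speed unknown; τ_3 = 21.61/γ_3.
Total proper time: 29.46 + 1.718 + τ_3 = 46.80, so τ_3 = 46.80 − 31.18 = 15.62 years.
γ_3 = 21.61/15.62 = 1.383; β = √(1 − 1/γ²) = √0.4774.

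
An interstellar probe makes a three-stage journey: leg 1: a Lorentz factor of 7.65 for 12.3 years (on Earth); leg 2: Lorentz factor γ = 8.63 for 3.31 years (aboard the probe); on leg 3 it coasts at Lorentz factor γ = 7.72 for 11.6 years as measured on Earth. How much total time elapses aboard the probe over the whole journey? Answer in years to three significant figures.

Leg 1: γ = 7.65; τ_1 = 12.3/7.650 = 1.608 years.
Leg 2: 3.31 years is already measured aboard the probe.
Leg 3: γ = 7.72; τ_3 = 11.6/7.720 = 1.503 years.
Total: 1.608 + 3.310 + 1.503 years.

τ = 6.42 years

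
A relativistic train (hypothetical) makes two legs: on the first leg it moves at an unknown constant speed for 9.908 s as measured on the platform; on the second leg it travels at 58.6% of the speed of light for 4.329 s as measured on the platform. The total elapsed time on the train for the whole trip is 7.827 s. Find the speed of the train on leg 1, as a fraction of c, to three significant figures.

Leg 1: speed unknown; τ_1 = 9.908/γ_1.
Leg 2: β = 0.586; γ = 1/√(1 − 0.586²) = 1/√0.6566 = 1.234; τ_2 = 4.329/1.234 = 3.508 s.
Total proper time: τ_1 + 3.508 = 7.827, so τ_1 = 7.827 − 3.508 = 4.319 s.
γ_1 = 9.908/4.319 = 2.294; β = √(1 − 1/γ²) = √0.8100.

β = 0.900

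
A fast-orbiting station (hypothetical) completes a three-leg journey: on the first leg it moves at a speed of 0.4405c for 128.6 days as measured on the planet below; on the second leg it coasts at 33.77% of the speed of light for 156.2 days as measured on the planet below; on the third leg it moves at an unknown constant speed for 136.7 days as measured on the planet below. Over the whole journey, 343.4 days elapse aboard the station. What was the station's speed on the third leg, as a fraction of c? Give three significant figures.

β = 0.806

Leg 1: γ = 1/√(1 − 0.4405²) = 1/√0.8060 = 1.114; τ_1 = 128.6/1.114 = 115.5 days.
Leg 2: β = 0.3377; γ = 1/√(1 − 0.3377²) = 1/√0.8860 = 1.062; τ_2 = 156.2/1.062 = 147.0 days.
Leg 3: speed unknown; τ_3 = 136.7/γ_3.
Total proper time: 115.5 + 147.0 + τ_3 = 343.4, so τ_3 = 343.4 − 262.5 = 80.93 days.
γ_3 = 136.7/80.93 = 1.689; β = √(1 − 1/γ²) = √0.6495.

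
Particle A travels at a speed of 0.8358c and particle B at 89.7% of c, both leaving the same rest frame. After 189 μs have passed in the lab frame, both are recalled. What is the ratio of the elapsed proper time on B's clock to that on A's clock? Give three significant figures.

A: γ = 1/√(1 − 0.8358²) = 1/√0.3014 = 1.821. B: β = 0.897; γ = 1/√(1 − 0.897²) = 1/√0.1954 = 2.262.
τ_A/τ_B = γ_B/γ_A = 2.262/1.821 = 1.242, so τ_B/τ_A = 0.8051.

τ_B/τ_A = 0.805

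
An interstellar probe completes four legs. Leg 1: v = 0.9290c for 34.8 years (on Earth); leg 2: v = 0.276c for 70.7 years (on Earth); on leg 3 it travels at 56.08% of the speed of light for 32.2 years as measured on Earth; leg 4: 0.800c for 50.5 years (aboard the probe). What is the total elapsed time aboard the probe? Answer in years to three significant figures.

Leg 1: γ = 1/√(1 − 0.9290²) = 1/√0.1370 = 2.702; τ_1 = 34.8/2.702 = 12.88 years.
Leg 2: γ = 1/√(1 − 0.276²) = 1/√0.9238 = 1.040; τ_2 = 70.7/1.040 = 67.95 years.
Leg 3: β = 0.5608; γ = 1/√(1 − 0.5608²) = 1/√0.6855 = 1.208; τ_3 = 32.2/1.208 = 26.66 years.
Leg 4: 50.5 years is already measured aboard the probe.
Total: 12.88 + 67.95 + 26.66 + 50.50 years.

τ = 158 years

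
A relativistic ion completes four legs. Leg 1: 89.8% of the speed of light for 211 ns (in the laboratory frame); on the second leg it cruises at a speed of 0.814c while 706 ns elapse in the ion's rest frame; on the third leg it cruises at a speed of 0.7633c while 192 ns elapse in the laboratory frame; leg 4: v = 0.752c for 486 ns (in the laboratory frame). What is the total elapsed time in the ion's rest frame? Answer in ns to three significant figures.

Leg 1: β = 0.898; γ = 1/√(1 − 0.898²) = 1/√0.1936 = 2.273; τ_1 = 211/2.273 = 92.84 ns.
Leg 2: 706 ns is already measured in the ion's rest frame.
Leg 3: γ = 1/√(1 − 0.7633²) = 1/√0.4174 = 1.548; τ_3 = 192/1.548 = 124.0 ns.
Leg 4: γ = 1/√(1 − 0.752²) = 1/√0.4345 = 1.517; τ_4 = 486/1.517 = 320.4 ns.
Total: 92.84 + 706.0 + 124.0 + 320.4 ns.

τ = 1240 ns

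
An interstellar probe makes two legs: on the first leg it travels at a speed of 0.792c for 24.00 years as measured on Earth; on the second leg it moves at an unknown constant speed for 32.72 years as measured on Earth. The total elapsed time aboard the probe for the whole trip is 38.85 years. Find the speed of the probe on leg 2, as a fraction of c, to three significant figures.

Leg 1: γ = 1/√(1 − 0.792²) = 1/√0.3727 = 1.638; τ_1 = 24.00/1.638 = 14.65 years.
Leg 2: speed unknown; τ_2 = 32.72/γ_2.
Total proper time: 14.65 + τ_2 = 38.85, so τ_2 = 38.85 − 14.65 = 24.20 years.
γ_2 = 32.72/24.20 = 1.352; β = √(1 − 1/γ²) = √0.4531.

β = 0.673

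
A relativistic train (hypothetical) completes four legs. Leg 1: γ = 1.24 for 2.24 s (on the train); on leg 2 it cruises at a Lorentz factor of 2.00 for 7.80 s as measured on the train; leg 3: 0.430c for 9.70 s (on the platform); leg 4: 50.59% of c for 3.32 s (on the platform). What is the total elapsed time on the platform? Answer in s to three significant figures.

Δt = 31.4 s

Leg 1: γ = 1.24; Δt_1 = 1.240 × 2.24 = 2.778 s.
Leg 2: γ = 2.00; Δt_2 = 2.000 × 7.80 = 15.60 s.
Leg 3: 9.70 s is already measured on the platform.
Leg 4: 3.32 s is already measured on the platform.
Total: 2.778 + 15.60 + 9.700 + 3.320 s.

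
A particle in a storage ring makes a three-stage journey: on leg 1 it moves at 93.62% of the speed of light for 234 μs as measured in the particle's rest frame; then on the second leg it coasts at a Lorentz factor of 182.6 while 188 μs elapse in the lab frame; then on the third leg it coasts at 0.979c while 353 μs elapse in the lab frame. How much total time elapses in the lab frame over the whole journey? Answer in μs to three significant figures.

Δt = 1210 μs

Leg 1: β = 0.9362; γ = 1/√(1 − 0.9362²) = 1/√0.1235 = 2.845; Δt_1 = 2.845 × 234 = 665.8 μs.
Leg 2: 188 μs is already measured in the lab frame.
Leg 3: 353 μs is already measured in the lab frame.
Total: 665.8 + 188.0 + 353.0 μs.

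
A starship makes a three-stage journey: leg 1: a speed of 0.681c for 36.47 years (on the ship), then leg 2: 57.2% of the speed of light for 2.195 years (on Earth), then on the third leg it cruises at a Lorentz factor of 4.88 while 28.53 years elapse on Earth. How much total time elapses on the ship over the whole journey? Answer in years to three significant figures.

Leg 1: 36.47 years is already measured on the ship.
Leg 2: β = 0.572; γ = 1/√(1 − 0.572²) = 1/√0.6728 = 1.219; τ_2 = 2.195/1.219 = 1.800 years.
Leg 3: γ = 4.88; τ_3 = 28.53/4.880 = 5.846 years.
Total: 36.47 + 1.800 + 5.846 years.

τ = 44.1 years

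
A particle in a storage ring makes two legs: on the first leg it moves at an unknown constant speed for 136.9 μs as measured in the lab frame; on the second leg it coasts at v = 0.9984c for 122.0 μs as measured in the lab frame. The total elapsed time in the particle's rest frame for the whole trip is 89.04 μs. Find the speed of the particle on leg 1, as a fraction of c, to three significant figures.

Leg 1: speed unknown; τ_1 = 136.9/γ_1.
Leg 2: γ = 1/√(1 − 0.9984²) = 1/√0.003197 = 17.68; τ_2 = 122.0/17.68 = 6.899 μs.
Total proper time: τ_1 + 6.899 = 89.04, so τ_1 = 89.04 − 6.899 = 82.14 μs.
γ_1 = 136.9/82.14 = 1.667; β = √(1 − 1/γ²) = √0.6400.

β = 0.800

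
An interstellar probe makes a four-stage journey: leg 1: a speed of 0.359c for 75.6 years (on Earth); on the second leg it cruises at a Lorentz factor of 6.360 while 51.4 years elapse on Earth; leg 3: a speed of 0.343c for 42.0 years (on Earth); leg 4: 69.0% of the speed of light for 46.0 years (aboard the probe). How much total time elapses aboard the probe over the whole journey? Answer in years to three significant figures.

Leg 1: γ = 1/√(1 − 0.359²) = 1/√0.8711 = 1.071; τ_1 = 75.6/1.071 = 70.56 years.
Leg 2: γ = 6.360; τ_2 = 51.4/6.360 = 8.082 years.
Leg 3: γ = 1/√(1 − 0.343²) = 1/√0.8824 = 1.065; τ_3 = 42.0/1.065 = 39.45 years.
Leg 4: 46.0 years is already measured aboard the probe.
Total: 70.56 + 8.082 + 39.45 + 46.00 years.

τ = 164 years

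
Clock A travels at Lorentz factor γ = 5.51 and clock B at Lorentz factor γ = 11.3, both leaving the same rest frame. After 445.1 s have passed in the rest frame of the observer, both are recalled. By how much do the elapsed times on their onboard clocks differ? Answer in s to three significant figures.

|τ_A − τ_B| = 41.4 s

A: γ = 5.51; τ_A = 445.1/5.510 = 80.78 s.
B: γ = 11.3; τ_B = 445.1/11.30 = 39.39 s.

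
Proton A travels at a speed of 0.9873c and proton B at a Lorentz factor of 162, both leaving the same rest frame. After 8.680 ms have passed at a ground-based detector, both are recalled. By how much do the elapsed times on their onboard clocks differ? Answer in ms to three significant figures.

|τ_A − τ_B| = 1.33 ms

A: γ = 1/√(1 − 0.9873²) = 1/√0.02524 = 6.295; τ_A = 8.680/6.295 = 1.379 ms.
B: γ = 162; τ_B = 8.680/162.0 = 0.05358 ms.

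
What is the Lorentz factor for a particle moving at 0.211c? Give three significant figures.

γ = 1.02

γ = 1/√(1 − 0.211²) = 1/√0.9555 = 1.023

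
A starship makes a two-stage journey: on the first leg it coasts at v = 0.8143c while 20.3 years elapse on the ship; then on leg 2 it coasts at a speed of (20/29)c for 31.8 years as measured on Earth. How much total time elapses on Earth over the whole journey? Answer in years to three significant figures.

Leg 1: γ = 1/√(1 − 0.8143²) = 1/√0.3369 = 1.723; Δt_1 = 1.723 × 20.3 = 34.97 years.
Leg 2: 31.8 years is already measured on Earth.
Total: 34.97 + 31.80 years.

Δt = 66.8 years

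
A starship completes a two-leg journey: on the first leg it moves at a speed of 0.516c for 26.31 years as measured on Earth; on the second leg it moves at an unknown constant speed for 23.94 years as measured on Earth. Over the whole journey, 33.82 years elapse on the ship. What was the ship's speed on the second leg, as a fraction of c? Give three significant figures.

Leg 1: γ = 1/√(1 − 0.516²) = 1/√0.7337 = 1.167; τ_1 = 26.31/1.167 = 22.54 years.
Leg 2: speed unknown; τ_2 = 23.94/γ_2.
Total proper time: 22.54 + τ_2 = 33.82, so τ_2 = 33.82 − 22.54 = 11.28 years.
γ_2 = 23.94/11.28 = 2.122; β = √(1 − 1/γ²) = √0.7779.

β = 0.882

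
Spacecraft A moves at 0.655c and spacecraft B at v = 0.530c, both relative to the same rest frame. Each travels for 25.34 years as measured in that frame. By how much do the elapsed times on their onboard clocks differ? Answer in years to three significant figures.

A: γ = 1/√(1 − 0.655²) = 1/√0.5710 = 1.323; τ_A = 25.34/1.323 = 19.15 years.
B: γ = 1/√(1 − 0.530²) = 1/√0.7191 = 1.179; τ_B = 25.34/1.179 = 21.49 years.

|τ_A − τ_B| = 2.34 years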